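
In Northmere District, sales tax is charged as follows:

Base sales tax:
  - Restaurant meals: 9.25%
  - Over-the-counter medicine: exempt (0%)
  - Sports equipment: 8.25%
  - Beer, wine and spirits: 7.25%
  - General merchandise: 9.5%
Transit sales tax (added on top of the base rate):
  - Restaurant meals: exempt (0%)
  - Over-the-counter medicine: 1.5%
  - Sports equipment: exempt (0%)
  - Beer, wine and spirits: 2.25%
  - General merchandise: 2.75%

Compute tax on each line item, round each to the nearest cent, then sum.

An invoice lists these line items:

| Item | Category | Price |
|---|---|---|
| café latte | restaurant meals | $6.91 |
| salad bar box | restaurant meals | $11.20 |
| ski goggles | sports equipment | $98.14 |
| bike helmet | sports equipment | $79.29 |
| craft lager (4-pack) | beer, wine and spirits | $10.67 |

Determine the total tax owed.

Café latte $6.91: restaurant meals → 9.25% + 0% transit = 9.25% → $0.64
Salad bar box $11.20: restaurant meals → 9.25% + 0% transit = 9.25% → $1.04
Ski goggles $98.14: sports equipment → 8.25% + 0% transit = 8.25% → $8.10
Bike helmet $79.29: sports equipment → 8.25% + 0% transit = 8.25% → $6.54
Craft lager (4-pack) $10.67: beer, wine and spirits → 7.25% + 2.25% transit = 9.5% → $1.01
Total tax = $0.64 + $1.04 + $8.10 + $6.54 + $1.01 = $17.33

$17.33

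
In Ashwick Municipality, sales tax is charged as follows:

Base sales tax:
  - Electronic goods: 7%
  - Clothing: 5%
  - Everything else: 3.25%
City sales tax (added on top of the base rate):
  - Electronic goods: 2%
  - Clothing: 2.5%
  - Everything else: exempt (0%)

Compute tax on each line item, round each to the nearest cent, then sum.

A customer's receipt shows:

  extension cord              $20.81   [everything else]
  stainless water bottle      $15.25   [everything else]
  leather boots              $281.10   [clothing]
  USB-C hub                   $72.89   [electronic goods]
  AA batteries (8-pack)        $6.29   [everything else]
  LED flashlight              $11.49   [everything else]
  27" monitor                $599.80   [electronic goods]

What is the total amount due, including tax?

$1091.00

Extension cord $20.81: everything else → 3.25% + 0% city = 3.25% → $0.68
Stainless water bottle $15.25: everything else → 3.25% + 0% city = 3.25% → $0.50
Leather boots $281.10: clothing → 5% + 2.5% city = 7.5% → $21.08
USB-C hub $72.89: electronic goods → 7% + 2% city = 9% → $6.56
AA batteries (8-pack) $6.29: everything else → 3.25% + 0% city = 3.25% → $0.20
LED flashlight $11.49: everything else → 3.25% + 0% city = 3.25% → $0.37
27" monitor $599.80: electronic goods → 7% + 2% city = 9% → $53.98
Subtotal = $1007.63; tax = $83.37; total due = $1091.00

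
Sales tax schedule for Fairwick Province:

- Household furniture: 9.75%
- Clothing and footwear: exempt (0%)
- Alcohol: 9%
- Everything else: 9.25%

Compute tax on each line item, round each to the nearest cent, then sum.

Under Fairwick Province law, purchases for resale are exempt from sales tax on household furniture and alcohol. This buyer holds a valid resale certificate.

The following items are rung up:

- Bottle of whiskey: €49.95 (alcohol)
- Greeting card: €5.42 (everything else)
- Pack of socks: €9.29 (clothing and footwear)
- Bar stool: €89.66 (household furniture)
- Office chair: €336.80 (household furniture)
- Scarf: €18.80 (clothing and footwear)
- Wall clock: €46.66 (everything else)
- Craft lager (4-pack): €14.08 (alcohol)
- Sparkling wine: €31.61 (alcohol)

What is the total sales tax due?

Bottle of whiskey €49.95: alcohol, buyer-exempt → 0% → €0.00
Greeting card €5.42: everything else → 9.25% → €0.50
Pack of socks €9.29: clothing and footwear → 0% → €0.00
Bar stool €89.66: household furniture, buyer-exempt → 0% → €0.00
Office chair €336.80: household furniture, buyer-exempt → 0% → €0.00
Scarf €18.80: clothing and footwear → 0% → €0.00
Wall clock €46.66: everything else → 9.25% → €4.32
Craft lager (4-pack) €14.08: alcohol, buyer-exempt → 0% → €0.00
Sparkling wine €31.61: alcohol, buyer-exempt → 0% → €0.00
Total tax = €0.50 + €4.32 = €4.82

€4.82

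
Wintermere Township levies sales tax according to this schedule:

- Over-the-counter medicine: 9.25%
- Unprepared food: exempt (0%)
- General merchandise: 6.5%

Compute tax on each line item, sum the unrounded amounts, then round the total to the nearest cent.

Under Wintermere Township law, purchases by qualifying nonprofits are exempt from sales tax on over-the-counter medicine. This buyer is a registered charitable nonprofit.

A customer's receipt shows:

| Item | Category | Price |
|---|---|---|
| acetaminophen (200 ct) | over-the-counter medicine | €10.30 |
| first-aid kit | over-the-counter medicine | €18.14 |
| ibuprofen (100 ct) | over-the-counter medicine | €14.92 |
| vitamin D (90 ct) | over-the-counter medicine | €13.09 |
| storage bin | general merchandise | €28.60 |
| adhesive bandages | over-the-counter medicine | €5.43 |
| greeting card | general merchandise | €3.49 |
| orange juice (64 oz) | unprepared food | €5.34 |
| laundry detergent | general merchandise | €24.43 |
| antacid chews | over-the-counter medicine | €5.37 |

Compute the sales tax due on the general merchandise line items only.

€3.67

Storage bin €28.60: general merchandise → 6.5% → €1.859
Greeting card €3.49: general merchandise → 6.5% → €0.22685
Laundry detergent €24.43: general merchandise → 6.5% → €1.58795
Tax on general merchandise: unrounded sum = €3.6738 → €3.67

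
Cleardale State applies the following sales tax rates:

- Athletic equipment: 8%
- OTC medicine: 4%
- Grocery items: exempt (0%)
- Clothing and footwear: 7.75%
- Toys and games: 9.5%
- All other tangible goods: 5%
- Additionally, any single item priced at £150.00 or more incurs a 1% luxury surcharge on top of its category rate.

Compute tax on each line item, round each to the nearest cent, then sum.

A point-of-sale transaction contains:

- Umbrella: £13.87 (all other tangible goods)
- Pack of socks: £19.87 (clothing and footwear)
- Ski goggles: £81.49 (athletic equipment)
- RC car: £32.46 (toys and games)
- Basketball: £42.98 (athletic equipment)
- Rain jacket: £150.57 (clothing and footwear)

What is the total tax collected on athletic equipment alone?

Ski goggles £81.49: athletic equipment → 8% → £6.52
Basketball £42.98: athletic equipment → 8% → £3.44
Tax on athletic equipment = £6.52 + £3.44 = £9.96

£9.96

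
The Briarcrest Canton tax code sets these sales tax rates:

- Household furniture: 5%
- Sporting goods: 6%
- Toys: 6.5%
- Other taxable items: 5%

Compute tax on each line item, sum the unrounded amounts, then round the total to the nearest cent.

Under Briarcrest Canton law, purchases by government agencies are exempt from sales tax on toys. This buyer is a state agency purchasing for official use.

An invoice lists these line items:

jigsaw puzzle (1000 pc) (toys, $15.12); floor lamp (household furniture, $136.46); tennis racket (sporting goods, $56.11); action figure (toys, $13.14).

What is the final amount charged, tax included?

Jigsaw puzzle (1000 pc) $15.12: toys, buyer-exempt → 0% → $0.00
Floor lamp $136.46: household furniture → 5% → $6.823
Tennis racket $56.11: sporting goods → 6% → $3.3666
Action figure $13.14: toys, buyer-exempt → 0% → $0.00
Subtotal = $220.83; unrounded tax = $10.1896 → $10.19; total due = $231.02

$231.02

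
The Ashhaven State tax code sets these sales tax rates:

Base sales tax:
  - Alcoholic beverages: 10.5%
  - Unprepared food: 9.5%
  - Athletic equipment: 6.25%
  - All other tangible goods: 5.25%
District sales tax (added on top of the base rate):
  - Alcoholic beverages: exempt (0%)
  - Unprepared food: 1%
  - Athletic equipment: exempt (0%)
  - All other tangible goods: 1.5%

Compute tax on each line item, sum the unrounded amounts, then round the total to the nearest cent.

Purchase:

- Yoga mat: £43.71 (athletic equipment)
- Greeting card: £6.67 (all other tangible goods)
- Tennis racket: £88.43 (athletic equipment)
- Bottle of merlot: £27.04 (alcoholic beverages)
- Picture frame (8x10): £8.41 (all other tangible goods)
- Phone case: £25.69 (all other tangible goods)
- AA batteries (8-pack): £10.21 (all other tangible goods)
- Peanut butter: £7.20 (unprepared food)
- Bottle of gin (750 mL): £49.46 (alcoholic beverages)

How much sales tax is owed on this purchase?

£20.49

Yoga mat £43.71: athletic equipment → 6.25% + 0% district = 6.25% → £2.731875
Greeting card £6.67: all other tangible goods → 5.25% + 1.5% district = 6.75% → £0.450225
Tennis racket £88.43: athletic equipment → 6.25% + 0% district = 6.25% → £5.526875
Bottle of merlot £27.04: alcoholic beverages → 10.5% + 0% district = 10.5% → £2.8392
Picture frame (8x10) £8.41: all other tangible goods → 5.25% + 1.5% district = 6.75% → £0.567675
Phone case £25.69: all other tangible goods → 5.25% + 1.5% district = 6.75% → £1.734075
AA batteries (8-pack) £10.21: all other tangible goods → 5.25% + 1.5% district = 6.75% → £0.689175
Peanut butter £7.20: unprepared food → 9.5% + 1% district = 10.5% → £0.756
Bottle of gin (750 mL) £49.46: alcoholic beverages → 10.5% + 0% district = 10.5% → £5.1933
Unrounded tax sum = £20.4884 → £20.49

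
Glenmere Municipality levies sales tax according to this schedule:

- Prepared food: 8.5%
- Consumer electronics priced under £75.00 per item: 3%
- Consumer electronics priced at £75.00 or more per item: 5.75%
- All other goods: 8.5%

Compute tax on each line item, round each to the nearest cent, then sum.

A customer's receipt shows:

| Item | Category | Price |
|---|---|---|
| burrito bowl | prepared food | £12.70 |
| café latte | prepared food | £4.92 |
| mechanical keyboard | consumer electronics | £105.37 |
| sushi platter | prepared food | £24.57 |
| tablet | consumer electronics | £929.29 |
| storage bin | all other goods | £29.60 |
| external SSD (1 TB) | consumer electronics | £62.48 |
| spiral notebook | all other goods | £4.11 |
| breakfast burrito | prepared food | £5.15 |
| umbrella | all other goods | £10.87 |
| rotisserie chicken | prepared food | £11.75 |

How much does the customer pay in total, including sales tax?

Burrito bowl £12.70: prepared food → 8.5% → £1.08
Café latte £4.92: prepared food → 8.5% → £0.42
Mechanical keyboard £105.37: consumer electronics, £75.00 or more → 5.75% → £6.06
Sushi platter £24.57: prepared food → 8.5% → £2.09
Tablet £929.29: consumer electronics, £75.00 or more → 5.75% → £53.43
Storage bin £29.60: all other goods → 8.5% → £2.52
External SSD (1 TB) £62.48: consumer electronics, under £75.00 → 3% → £1.87
Spiral notebook £4.11: all other goods → 8.5% → £0.35
Breakfast burrito £5.15: prepared food → 8.5% → £0.44
Umbrella £10.87: all other goods → 8.5% → £0.92
Rotisserie chicken £11.75: prepared food → 8.5% → £1.00
Subtotal = £1200.81; tax = £70.18; total due = £1270.99

£1270.99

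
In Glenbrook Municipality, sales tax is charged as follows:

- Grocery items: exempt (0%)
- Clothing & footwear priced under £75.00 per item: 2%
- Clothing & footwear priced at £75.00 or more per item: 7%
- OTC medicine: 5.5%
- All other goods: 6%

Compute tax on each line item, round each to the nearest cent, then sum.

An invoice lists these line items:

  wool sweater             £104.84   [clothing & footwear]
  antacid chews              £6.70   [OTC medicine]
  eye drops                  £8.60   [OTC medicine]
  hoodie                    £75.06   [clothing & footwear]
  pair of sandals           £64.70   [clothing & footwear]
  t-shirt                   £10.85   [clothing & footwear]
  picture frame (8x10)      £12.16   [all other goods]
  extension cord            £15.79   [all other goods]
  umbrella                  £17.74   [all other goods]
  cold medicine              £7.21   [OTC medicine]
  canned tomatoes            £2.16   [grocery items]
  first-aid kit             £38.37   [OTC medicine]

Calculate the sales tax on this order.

Wool sweater £104.84: clothing & footwear, £75.00 or more → 7% → £7.34
Antacid chews £6.70: OTC medicine → 5.5% → £0.37
Eye drops £8.60: OTC medicine → 5.5% → £0.47
Hoodie £75.06: clothing & footwear, £75.00 or more → 7% → £5.25
Pair of sandals £64.70: clothing & footwear, under £75.00 → 2% → £1.29
T-shirt £10.85: clothing & footwear, under £75.00 → 2% → £0.22
Picture frame (8x10) £12.16: all other goods → 6% → £0.73
Extension cord £15.79: all other goods → 6% → £0.95
Umbrella £17.74: all other goods → 6% → £1.06
Cold medicine £7.21: OTC medicine → 5.5% → £0.40
Canned tomatoes £2.16: grocery items → 0% → £0.00
First-aid kit £38.37: OTC medicine → 5.5% → £2.11
Total tax = £7.34 + £0.37 + £0.47 + £5.25 + £1.29 + £0.22 + £0.73 + £0.95 + £1.06 + £0.40 + £2.11 = £20.19

£20.19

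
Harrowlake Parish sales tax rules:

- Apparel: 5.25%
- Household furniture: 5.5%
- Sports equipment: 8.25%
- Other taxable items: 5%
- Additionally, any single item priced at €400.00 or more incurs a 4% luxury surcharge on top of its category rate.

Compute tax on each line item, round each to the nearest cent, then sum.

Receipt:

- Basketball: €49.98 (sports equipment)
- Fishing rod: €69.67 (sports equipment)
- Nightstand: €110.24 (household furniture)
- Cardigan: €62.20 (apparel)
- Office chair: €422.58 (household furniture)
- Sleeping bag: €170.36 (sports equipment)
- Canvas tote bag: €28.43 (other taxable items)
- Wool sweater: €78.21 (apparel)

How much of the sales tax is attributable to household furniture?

€46.21

Nightstand €110.24: household furniture → 5.5% → €6.06
Office chair €422.58: household furniture → 5.5% + 4% surcharge = 9.5% → €40.15
Tax on household furniture = €6.06 + €40.15 = €46.21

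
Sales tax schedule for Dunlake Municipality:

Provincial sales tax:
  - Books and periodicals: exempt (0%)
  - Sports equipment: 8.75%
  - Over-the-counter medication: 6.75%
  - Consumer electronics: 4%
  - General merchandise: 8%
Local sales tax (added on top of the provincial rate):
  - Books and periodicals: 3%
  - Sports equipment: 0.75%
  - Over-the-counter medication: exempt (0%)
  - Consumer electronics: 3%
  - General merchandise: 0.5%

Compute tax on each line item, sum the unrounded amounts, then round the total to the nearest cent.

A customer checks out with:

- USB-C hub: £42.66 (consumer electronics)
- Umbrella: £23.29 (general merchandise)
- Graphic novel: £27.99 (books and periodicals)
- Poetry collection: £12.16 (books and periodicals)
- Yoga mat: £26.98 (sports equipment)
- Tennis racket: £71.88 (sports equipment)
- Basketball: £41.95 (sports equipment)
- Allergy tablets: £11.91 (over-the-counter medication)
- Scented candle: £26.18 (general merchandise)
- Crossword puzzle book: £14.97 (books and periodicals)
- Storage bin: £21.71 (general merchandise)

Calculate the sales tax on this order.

£24.87

USB-C hub £42.66: consumer electronics → 4% + 3% local = 7% → £2.9862
Umbrella £23.29: general merchandise → 8% + 0.5% local = 8.5% → £1.97965
Graphic novel £27.99: books and periodicals → 0% + 3% local = 3% → £0.8397
Poetry collection £12.16: books and periodicals → 0% + 3% local = 3% → £0.3648
Yoga mat £26.98: sports equipment → 8.75% + 0.75% local = 9.5% → £2.5631
Tennis racket £71.88: sports equipment → 8.75% + 0.75% local = 9.5% → £6.8286
Basketball £41.95: sports equipment → 8.75% + 0.75% local = 9.5% → £3.98525
Allergy tablets £11.91: over-the-counter medication → 6.75% + 0% local = 6.75% → £0.803925
Scented candle £26.18: general merchandise → 8% + 0.5% local = 8.5% → £2.2253
Crossword puzzle book £14.97: books and periodicals → 0% + 3% local = 3% → £0.4491
Storage bin £21.71: general merchandise → 8% + 0.5% local = 8.5% → £1.84535
Unrounded tax sum = £24.870975 → £24.87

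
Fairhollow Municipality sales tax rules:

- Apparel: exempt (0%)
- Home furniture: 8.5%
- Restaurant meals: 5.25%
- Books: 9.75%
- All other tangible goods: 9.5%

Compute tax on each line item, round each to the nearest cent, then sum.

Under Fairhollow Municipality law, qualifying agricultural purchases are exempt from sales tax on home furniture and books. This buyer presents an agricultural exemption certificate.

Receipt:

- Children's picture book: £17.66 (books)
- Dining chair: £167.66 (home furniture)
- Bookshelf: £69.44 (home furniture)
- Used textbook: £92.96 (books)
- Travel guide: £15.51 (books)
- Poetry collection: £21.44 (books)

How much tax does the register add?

Children's picture book £17.66: books, buyer-exempt → 0% → £0.00
Dining chair £167.66: home furniture, buyer-exempt → 0% → £0.00
Bookshelf £69.44: home furniture, buyer-exempt → 0% → £0.00
Used textbook £92.96: books, buyer-exempt → 0% → £0.00
Travel guide £15.51: books, buyer-exempt → 0% → £0.00
Poetry collection £21.44: books, buyer-exempt → 0% → £0.00
Total tax = £0.00

£0.00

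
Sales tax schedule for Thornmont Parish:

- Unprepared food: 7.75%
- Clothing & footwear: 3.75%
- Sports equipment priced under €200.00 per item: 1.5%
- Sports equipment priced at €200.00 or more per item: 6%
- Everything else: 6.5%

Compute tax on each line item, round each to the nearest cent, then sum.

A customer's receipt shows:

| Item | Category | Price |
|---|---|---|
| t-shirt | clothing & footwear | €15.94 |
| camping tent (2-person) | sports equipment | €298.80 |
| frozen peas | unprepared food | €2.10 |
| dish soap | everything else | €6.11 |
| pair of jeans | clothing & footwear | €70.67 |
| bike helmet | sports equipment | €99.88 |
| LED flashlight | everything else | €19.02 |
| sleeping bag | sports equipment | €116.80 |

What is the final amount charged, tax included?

T-shirt €15.94: clothing & footwear → 3.75% → €0.60
Camping tent (2-person) €298.80: sports equipment, €200.00 or more → 6% → €17.93
Frozen peas €2.10: unprepared food → 7.75% → €0.16
Dish soap €6.11: everything else → 6.5% → €0.40
Pair of jeans €70.67: clothing & footwear → 3.75% → €2.65
Bike helmet €99.88: sports equipment, under €200.00 → 1.5% → €1.50
LED flashlight €19.02: everything else → 6.5% → €1.24
Sleeping bag €116.80: sports equipment, under €200.00 → 1.5% → €1.75
Subtotal = €629.32; tax = €26.23; total due = €655.55

€655.55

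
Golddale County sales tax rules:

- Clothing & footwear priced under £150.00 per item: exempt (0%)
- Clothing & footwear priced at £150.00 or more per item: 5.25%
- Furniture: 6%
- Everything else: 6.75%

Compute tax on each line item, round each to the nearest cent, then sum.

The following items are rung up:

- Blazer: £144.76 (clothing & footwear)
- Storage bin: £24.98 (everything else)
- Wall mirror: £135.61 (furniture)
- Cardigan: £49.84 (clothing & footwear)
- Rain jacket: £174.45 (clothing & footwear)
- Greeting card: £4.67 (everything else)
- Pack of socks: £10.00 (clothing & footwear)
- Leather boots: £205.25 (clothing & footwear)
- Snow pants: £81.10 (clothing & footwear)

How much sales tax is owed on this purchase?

Blazer £144.76: clothing & footwear, under £150.00 → 0% → £0.00
Storage bin £24.98: everything else → 6.75% → £1.69
Wall mirror £135.61: furniture → 6% → £8.14
Cardigan £49.84: clothing & footwear, under £150.00 → 0% → £0.00
Rain jacket £174.45: clothing & footwear, £150.00 or more → 5.25% → £9.16
Greeting card £4.67: everything else → 6.75% → £0.32
Pack of socks £10.00: clothing & footwear, under £150.00 → 0% → £0.00
Leather boots £205.25: clothing & footwear, £150.00 or more → 5.25% → £10.78
Snow pants £81.10: clothing & footwear, under £150.00 → 0% → £0.00
Total tax = £1.69 + £8.14 + £9.16 + £0.32 + £10.78 = £30.09

£30.09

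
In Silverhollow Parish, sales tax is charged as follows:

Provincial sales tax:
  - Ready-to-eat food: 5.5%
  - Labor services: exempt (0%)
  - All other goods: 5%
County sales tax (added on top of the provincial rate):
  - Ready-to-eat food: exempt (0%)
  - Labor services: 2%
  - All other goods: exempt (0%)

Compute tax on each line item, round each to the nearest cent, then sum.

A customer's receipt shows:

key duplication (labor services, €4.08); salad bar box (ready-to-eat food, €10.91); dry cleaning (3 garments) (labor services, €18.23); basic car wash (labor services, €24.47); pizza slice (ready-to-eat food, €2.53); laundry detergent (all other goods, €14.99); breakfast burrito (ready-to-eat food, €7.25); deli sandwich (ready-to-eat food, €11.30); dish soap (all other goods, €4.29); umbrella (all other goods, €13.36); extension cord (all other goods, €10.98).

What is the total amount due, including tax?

€127.26

Key duplication €4.08: labor services → 0% + 2% county = 2% → €0.08
Salad bar box €10.91: ready-to-eat food → 5.5% + 0% county = 5.5% → €0.60
Dry cleaning (3 garments) €18.23: labor services → 0% + 2% county = 2% → €0.36
Basic car wash €24.47: labor services → 0% + 2% county = 2% → €0.49
Pizza slice €2.53: ready-to-eat food → 5.5% + 0% county = 5.5% → €0.14
Laundry detergent €14.99: all other goods → 5% + 0% county = 5% → €0.75
Breakfast burrito €7.25: ready-to-eat food → 5.5% + 0% county = 5.5% → €0.40
Deli sandwich €11.30: ready-to-eat food → 5.5% + 0% county = 5.5% → €0.62
Dish soap €4.29: all other goods → 5% + 0% county = 5% → €0.21
Umbrella €13.36: all other goods → 5% + 0% county = 5% → €0.67
Extension cord €10.98: all other goods → 5% + 0% county = 5% → €0.55
Subtotal = €122.39; tax = €4.87; total due = €127.26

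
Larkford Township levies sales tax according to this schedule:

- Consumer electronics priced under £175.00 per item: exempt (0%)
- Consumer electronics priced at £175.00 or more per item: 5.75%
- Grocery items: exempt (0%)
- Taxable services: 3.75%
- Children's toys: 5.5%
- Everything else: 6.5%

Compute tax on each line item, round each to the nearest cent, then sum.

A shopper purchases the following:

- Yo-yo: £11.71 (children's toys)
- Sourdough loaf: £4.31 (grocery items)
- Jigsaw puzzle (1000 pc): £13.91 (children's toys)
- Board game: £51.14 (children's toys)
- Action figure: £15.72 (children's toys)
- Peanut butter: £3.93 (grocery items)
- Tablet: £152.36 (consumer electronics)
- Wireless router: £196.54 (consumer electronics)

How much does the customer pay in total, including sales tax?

£466.00

Yo-yo £11.71: children's toys → 5.5% → £0.64
Sourdough loaf £4.31: grocery items → 0% → £0.00
Jigsaw puzzle (1000 pc) £13.91: children's toys → 5.5% → £0.77
Board game £51.14: children's toys → 5.5% → £2.81
Action figure £15.72: children's toys → 5.5% → £0.86
Peanut butter £3.93: grocery items → 0% → £0.00
Tablet £152.36: consumer electronics, under £175.00 → 0% → £0.00
Wireless router £196.54: consumer electronics, £175.00 or more → 5.75% → £11.30
Subtotal = £449.62; tax = £16.38; total due = £466.00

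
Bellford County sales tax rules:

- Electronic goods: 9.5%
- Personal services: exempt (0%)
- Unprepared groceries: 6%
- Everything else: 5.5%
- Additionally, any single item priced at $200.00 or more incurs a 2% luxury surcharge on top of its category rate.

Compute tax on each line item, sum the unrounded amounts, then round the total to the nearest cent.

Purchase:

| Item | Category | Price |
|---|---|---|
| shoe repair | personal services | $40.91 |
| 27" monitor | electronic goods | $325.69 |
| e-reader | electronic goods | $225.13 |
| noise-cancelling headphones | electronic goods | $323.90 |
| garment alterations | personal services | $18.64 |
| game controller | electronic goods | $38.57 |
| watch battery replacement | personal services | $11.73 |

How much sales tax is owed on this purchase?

Shoe repair $40.91: personal services → 0% → $0.00
27" monitor $325.69: electronic goods → 9.5% + 2% surcharge = 11.5% → $37.45435
E-reader $225.13: electronic goods → 9.5% + 2% surcharge = 11.5% → $25.88995
Noise-cancelling headphones $323.90: electronic goods → 9.5% + 2% surcharge = 11.5% → $37.2485
Garment alterations $18.64: personal services → 0% → $0.00
Game controller $38.57: electronic goods → 9.5% → $3.66415
Watch battery replacement $11.73: personal services → 0% → $0.00
Unrounded tax sum = $104.25695 → $104.26

$104.26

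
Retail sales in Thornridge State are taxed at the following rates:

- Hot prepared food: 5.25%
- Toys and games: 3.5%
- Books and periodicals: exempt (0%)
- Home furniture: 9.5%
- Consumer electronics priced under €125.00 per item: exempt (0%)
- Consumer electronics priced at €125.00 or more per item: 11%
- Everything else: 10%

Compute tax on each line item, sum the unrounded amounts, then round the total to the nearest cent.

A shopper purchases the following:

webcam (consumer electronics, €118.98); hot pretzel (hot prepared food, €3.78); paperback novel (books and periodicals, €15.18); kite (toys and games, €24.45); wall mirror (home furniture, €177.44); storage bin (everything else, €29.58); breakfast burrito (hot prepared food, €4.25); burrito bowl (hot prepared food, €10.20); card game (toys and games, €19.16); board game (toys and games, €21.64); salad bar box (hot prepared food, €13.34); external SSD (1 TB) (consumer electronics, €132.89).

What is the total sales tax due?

Webcam €118.98: consumer electronics, under €125.00 → 0% → €0.00
Hot pretzel €3.78: hot prepared food → 5.25% → €0.19845
Paperback novel €15.18: books and periodicals → 0% → €0.00
Kite €24.45: toys and games → 3.5% → €0.85575
Wall mirror €177.44: home furniture → 9.5% → €16.8568
Storage bin €29.58: everything else → 10% → €2.958
Breakfast burrito €4.25: hot prepared food → 5.25% → €0.223125
Burrito bowl €10.20: hot prepared food → 5.25% → €0.5355
Card game €19.16: toys and games → 3.5% → €0.6706
Board game €21.64: toys and games → 3.5% → €0.7574
Salad bar box €13.34: hot prepared food → 5.25% → €0.70035
External SSD (1 TB) €132.89: consumer electronics, €125.00 or more → 11% → €14.6179
Unrounded tax sum = €38.373875 → €38.37

€38.37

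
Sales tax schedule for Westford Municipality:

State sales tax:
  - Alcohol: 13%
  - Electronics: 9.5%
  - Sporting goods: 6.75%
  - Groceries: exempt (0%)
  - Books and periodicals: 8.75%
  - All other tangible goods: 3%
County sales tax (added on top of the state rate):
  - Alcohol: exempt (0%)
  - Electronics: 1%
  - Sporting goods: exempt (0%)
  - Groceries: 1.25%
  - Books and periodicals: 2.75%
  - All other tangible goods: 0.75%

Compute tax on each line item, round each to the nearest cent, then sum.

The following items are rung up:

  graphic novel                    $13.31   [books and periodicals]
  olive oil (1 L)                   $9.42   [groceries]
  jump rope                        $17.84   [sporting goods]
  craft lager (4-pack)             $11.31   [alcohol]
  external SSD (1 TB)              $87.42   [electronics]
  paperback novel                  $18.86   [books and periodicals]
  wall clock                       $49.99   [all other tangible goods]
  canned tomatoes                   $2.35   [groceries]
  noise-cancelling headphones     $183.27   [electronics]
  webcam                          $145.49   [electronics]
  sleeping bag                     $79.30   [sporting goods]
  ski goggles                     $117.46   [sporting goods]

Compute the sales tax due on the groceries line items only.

$0.15

Olive oil (1 L) $9.42: groceries → 0% + 1.25% county = 1.25% → $0.12
Canned tomatoes $2.35: groceries → 0% + 1.25% county = 1.25% → $0.03
Tax on groceries = $0.12 + $0.03 = $0.15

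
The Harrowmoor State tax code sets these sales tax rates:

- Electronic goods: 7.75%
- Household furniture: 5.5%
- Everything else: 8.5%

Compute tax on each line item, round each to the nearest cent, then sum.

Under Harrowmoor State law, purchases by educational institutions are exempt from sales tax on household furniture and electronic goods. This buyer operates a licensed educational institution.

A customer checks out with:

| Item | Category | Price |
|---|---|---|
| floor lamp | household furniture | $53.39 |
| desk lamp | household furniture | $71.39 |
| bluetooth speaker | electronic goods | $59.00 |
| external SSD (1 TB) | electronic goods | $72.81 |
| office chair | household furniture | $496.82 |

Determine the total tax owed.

$0.00

Floor lamp $53.39: household furniture, buyer-exempt → 0% → $0.00
Desk lamp $71.39: household furniture, buyer-exempt → 0% → $0.00
Bluetooth speaker $59.00: electronic goods, buyer-exempt → 0% → $0.00
External SSD (1 TB) $72.81: electronic goods, buyer-exempt → 0% → $0.00
Office chair $496.82: household furniture, buyer-exempt → 0% → $0.00
Total tax = $0.00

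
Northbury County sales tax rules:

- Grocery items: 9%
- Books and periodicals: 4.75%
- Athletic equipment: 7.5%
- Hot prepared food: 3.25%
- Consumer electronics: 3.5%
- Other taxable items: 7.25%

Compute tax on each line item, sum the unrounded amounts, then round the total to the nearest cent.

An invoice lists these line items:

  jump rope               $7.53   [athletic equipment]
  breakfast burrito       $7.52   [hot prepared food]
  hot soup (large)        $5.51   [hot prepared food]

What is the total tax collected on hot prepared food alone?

$0.42

Breakfast burrito $7.52: hot prepared food → 3.25% → $0.2444
Hot soup (large) $5.51: hot prepared food → 3.25% → $0.179075
Tax on hot prepared food: unrounded sum = $0.423475 → $0.42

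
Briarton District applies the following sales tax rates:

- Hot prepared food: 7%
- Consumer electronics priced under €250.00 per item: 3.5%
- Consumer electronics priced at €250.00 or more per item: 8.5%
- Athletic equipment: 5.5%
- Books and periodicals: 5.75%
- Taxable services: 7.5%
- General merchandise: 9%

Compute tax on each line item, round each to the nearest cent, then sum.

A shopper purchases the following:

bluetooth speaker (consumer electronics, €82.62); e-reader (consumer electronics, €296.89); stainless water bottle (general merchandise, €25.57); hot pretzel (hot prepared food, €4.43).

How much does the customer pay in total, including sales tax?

€440.25

Bluetooth speaker €82.62: consumer electronics, under €250.00 → 3.5% → €2.89
E-reader €296.89: consumer electronics, €250.00 or more → 8.5% → €25.24
Stainless water bottle €25.57: general merchandise → 9% → €2.30
Hot pretzel €4.43: hot prepared food → 7% → €0.31
Subtotal = €409.51; tax = €30.74; total due = €440.25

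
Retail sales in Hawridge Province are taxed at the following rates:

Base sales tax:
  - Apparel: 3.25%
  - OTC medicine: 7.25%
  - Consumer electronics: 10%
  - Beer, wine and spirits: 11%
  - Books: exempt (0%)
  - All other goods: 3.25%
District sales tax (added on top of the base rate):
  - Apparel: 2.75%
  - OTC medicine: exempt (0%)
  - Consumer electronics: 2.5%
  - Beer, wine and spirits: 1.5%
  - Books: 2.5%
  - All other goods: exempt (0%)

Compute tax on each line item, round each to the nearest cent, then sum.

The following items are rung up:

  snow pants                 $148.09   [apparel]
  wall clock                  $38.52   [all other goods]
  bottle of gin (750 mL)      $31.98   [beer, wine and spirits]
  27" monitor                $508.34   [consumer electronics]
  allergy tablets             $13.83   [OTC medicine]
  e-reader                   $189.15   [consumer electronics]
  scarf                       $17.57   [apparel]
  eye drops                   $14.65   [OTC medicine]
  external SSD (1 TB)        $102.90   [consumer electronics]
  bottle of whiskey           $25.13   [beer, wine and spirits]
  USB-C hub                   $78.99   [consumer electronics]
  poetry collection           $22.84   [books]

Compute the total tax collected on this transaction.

$130.87

Snow pants $148.09: apparel → 3.25% + 2.75% district = 6% → $8.89
Wall clock $38.52: all other goods → 3.25% + 0% district = 3.25% → $1.25
Bottle of gin (750 mL) $31.98: beer, wine and spirits → 11% + 1.5% district = 12.5% → $4.00
27" monitor $508.34: consumer electronics → 10% + 2.5% district = 12.5% → $63.54
Allergy tablets $13.83: OTC medicine → 7.25% + 0% district = 7.25% → $1.00
E-reader $189.15: consumer electronics → 10% + 2.5% district = 12.5% → $23.64
Scarf $17.57: apparel → 3.25% + 2.75% district = 6% → $1.05
Eye drops $14.65: OTC medicine → 7.25% + 0% district = 7.25% → $1.06
External SSD (1 TB) $102.90: consumer electronics → 10% + 2.5% district = 12.5% → $12.86
Bottle of whiskey $25.13: beer, wine and spirits → 11% + 1.5% district = 12.5% → $3.14
USB-C hub $78.99: consumer electronics → 10% + 2.5% district = 12.5% → $9.87
Poetry collection $22.84: books → 0% + 2.5% district = 2.5% → $0.57
Total tax = $8.89 + $1.25 + $4.00 + $63.54 + $1.00 + $23.64 + $1.05 + $1.06 + $12.86 + $3.14 + $9.87 + $0.57 = $130.87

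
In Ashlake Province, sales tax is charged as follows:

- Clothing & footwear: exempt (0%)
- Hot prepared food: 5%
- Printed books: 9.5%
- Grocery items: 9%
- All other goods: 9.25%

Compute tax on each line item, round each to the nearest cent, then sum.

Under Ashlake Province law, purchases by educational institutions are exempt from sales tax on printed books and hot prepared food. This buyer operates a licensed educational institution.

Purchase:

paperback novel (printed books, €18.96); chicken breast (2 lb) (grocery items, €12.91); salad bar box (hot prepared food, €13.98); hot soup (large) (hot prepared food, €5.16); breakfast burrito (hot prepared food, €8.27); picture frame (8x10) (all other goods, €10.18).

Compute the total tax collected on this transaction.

Paperback novel €18.96: printed books, buyer-exempt → 0% → €0.00
Chicken breast (2 lb) €12.91: grocery items → 9% → €1.16
Salad bar box €13.98: hot prepared food, buyer-exempt → 0% → €0.00
Hot soup (large) €5.16: hot prepared food, buyer-exempt → 0% → €0.00
Breakfast burrito €8.27: hot prepared food, buyer-exempt → 0% → €0.00
Picture frame (8x10) €10.18: all other goods → 9.25% → €0.94
Total tax = €1.16 + €0.94 = €2.10

€2.10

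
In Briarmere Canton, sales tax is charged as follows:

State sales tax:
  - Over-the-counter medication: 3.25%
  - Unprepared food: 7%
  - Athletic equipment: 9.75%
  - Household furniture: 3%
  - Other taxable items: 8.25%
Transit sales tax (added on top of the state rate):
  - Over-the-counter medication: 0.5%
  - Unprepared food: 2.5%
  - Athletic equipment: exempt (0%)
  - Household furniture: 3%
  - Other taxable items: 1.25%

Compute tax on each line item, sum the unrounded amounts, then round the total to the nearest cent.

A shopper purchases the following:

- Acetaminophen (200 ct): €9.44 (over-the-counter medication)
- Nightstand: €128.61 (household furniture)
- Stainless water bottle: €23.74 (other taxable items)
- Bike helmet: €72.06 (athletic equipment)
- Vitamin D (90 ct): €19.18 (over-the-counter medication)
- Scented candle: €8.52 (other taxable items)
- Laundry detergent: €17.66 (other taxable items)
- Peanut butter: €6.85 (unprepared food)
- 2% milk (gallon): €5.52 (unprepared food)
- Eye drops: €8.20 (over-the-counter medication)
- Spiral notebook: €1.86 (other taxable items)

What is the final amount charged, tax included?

Acetaminophen (200 ct) €9.44: over-the-counter medication → 3.25% + 0.5% transit = 3.75% → €0.354
Nightstand €128.61: household furniture → 3% + 3% transit = 6% → €7.7166
Stainless water bottle €23.74: other taxable items → 8.25% + 1.25% transit = 9.5% → €2.2553
Bike helmet €72.06: athletic equipment → 9.75% + 0% transit = 9.75% → €7.02585
Vitamin D (90 ct) €19.18: over-the-counter medication → 3.25% + 0.5% transit = 3.75% → €0.71925
Scented candle €8.52: other taxable items → 8.25% + 1.25% transit = 9.5% → €0.8094
Laundry detergent €17.66: other taxable items → 8.25% + 1.25% transit = 9.5% → €1.6777
Peanut butter €6.85: unprepared food → 7% + 2.5% transit = 9.5% → €0.65075
2% milk (gallon) €5.52: unprepared food → 7% + 2.5% transit = 9.5% → €0.5244
Eye drops €8.20: over-the-counter medication → 3.25% + 0.5% transit = 3.75% → €0.3075
Spiral notebook €1.86: other taxable items → 8.25% + 1.25% transit = 9.5% → €0.1767
Subtotal = €301.64; unrounded tax = €22.21745 → €22.22; total due = €323.86

€323.86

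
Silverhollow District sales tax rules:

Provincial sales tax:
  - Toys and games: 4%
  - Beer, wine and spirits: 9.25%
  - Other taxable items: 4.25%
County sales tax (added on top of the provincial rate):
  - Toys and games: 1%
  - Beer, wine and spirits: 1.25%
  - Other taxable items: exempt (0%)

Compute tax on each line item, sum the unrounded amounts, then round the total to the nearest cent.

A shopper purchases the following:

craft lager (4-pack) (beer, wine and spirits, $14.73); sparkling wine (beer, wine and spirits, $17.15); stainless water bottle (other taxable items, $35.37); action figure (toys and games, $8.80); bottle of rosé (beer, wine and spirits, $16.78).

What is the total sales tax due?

Craft lager (4-pack) $14.73: beer, wine and spirits → 9.25% + 1.25% county = 10.5% → $1.54665
Sparkling wine $17.15: beer, wine and spirits → 9.25% + 1.25% county = 10.5% → $1.80075
Stainless water bottle $35.37: other taxable items → 4.25% + 0% county = 4.25% → $1.503225
Action figure $8.80: toys and games → 4% + 1% county = 5% → $0.44
Bottle of rosé $16.78: beer, wine and spirits → 9.25% + 1.25% county = 10.5% → $1.7619
Unrounded tax sum = $7.052525 → $7.05

$7.05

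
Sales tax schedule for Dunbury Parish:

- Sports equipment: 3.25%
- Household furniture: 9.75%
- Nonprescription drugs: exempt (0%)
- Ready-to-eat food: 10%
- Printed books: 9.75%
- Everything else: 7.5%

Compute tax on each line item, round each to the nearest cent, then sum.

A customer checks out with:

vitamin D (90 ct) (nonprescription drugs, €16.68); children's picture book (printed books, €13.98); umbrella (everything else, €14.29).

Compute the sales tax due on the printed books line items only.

Children's picture book €13.98: printed books → 9.75% → €1.36
Tax on printed books = €1.36

€1.36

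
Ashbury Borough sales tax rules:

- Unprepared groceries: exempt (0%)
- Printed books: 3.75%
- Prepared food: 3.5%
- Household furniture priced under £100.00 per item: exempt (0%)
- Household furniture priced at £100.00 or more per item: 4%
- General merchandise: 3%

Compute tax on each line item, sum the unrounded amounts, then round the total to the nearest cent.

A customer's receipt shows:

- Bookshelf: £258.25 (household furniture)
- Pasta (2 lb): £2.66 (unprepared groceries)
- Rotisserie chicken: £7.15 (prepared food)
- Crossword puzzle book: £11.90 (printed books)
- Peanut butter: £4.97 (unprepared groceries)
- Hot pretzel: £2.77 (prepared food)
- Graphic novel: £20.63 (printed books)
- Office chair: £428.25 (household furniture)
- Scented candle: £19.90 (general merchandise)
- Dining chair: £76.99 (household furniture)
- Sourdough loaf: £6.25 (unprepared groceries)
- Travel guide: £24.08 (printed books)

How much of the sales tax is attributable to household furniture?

£27.46

Bookshelf £258.25: household furniture, £100.00 or more → 4% → £10.33
Office chair £428.25: household furniture, £100.00 or more → 4% → £17.13
Dining chair £76.99: household furniture, under £100.00 → 0% → £0.00
Tax on household furniture: unrounded sum = £27.46 → £27.46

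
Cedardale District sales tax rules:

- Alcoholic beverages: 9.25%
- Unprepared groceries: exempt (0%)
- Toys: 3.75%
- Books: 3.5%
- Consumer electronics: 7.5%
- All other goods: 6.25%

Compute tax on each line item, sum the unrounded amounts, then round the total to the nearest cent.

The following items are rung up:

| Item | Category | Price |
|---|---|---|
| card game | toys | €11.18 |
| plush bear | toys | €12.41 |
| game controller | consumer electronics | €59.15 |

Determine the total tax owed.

Card game €11.18: toys → 3.75% → €0.41925
Plush bear €12.41: toys → 3.75% → €0.465375
Game controller €59.15: consumer electronics → 7.5% → €4.43625
Unrounded tax sum = €5.320875 → €5.32

€5.32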